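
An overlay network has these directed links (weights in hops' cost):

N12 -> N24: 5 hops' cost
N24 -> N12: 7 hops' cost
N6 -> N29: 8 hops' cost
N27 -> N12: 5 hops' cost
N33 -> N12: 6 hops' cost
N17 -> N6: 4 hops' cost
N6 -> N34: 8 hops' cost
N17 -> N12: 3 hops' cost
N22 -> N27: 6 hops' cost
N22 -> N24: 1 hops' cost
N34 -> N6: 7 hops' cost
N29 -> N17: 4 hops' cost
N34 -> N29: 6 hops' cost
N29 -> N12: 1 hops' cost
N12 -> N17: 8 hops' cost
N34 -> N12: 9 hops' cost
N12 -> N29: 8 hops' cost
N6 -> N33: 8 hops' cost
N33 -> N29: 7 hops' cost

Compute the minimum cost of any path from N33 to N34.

Shortest distances from N33:
N33: 0
N12: 6  (via N33)
N29: 7  (via N33)
N24: 11  (via N12)
N17: 11  (via N29)
N6: 15  (via N17)
N34: 23  (via N6)
Shortest route: N33 → N29 → N17 → N6 → N34 = 23 hops' cost.

23 hops' cost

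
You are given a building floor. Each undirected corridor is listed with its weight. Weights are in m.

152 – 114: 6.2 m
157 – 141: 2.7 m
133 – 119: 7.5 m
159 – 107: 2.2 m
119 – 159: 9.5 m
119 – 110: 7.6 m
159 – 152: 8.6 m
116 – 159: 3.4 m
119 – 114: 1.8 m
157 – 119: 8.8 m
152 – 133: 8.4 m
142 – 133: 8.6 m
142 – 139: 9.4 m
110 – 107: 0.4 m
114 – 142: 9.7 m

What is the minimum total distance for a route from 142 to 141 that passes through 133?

27.6 m

Best 142 to 133: 142–133 costing 8.6
Best 133 to 141: 133–119–157–141 costing 19
Total via 133: 8.6 + 19 = 27.6 m.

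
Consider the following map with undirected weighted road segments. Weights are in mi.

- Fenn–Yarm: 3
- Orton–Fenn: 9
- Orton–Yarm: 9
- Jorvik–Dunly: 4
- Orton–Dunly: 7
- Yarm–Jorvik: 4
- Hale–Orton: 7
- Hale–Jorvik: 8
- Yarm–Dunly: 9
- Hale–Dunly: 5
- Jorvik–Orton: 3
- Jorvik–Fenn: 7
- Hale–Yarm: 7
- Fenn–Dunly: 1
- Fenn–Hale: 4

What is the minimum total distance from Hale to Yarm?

Shortest distances from Hale:
Hale: 0
Fenn: 4  (via Hale)
Dunly: 5  (via Hale)
Orton: 7  (via Hale)
Yarm: 7  (via Hale)
Shortest route: Hale–Yarm = 7 mi.

7 mi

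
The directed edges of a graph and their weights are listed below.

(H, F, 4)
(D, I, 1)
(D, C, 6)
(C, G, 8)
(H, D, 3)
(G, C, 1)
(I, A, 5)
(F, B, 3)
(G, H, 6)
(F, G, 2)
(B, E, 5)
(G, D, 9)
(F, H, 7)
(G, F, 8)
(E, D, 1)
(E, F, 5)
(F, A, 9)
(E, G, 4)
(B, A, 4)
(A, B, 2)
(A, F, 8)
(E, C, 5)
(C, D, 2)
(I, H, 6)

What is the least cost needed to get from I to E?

12

Enumerating some paths:
I → A → F → B → E: 5+8+3+5 = 21
I → A → B → E: 5+2+5 = 12
I → H → F → A → B → E: 6+4+9+2+5 = 26
I → H → F → B → E: 6+4+3+5 = 18
The minimum is 12 via I → A → B → E.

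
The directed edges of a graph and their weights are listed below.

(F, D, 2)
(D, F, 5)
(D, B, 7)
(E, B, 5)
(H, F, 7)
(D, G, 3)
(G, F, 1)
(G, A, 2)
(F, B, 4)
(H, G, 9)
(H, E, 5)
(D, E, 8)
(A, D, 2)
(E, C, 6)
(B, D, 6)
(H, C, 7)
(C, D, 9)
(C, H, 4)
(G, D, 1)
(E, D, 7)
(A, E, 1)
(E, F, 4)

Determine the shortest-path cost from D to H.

16

Running Dijkstra from D:
D: 0
G: 3  (via D)
F: 4  (via G)
A: 5  (via G)
E: 6  (via A)
B: 7  (via D)
C: 12  (via E)
H: 16  (via C)
Shortest route: D → G → A → E → C → H = 16.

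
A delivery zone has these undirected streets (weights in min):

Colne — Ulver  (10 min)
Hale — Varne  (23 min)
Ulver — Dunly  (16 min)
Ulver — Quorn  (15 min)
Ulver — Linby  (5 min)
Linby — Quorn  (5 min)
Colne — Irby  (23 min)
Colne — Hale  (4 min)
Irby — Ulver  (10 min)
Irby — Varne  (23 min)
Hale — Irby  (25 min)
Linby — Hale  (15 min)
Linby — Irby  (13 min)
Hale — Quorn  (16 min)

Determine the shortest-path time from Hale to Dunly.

Enumerating some paths:
Hale–Linby–Ulver–Dunly: 15+5+16 = 36
Hale–Quorn–Linby–Ulver–Dunly: 16+5+5+16 = 42
Hale–Colne–Ulver–Dunly: 4+10+16 = 30
The minimum is 30 min via Hale–Colne–Ulver–Dunly.

30 min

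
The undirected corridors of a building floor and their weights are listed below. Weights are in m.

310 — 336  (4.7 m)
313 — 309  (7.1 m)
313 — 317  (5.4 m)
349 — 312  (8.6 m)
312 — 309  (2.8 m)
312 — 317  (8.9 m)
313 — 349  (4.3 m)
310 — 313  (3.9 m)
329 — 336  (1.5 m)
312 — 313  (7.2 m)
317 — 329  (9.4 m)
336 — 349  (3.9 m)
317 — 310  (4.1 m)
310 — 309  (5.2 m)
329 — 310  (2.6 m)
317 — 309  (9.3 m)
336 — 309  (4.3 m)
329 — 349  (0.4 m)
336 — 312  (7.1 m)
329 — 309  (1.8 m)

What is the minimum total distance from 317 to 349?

Enumerating some paths:
317 - 310 - 329 - 349: 4.1+2.6+0.4 = 7.1
317 - 313 - 349: 5.4+4.3 = 9.7
317 - 329 - 349: 9.4+0.4 = 9.8
The minimum is 7.1 m via 317 - 310 - 329 - 349.

7.1 m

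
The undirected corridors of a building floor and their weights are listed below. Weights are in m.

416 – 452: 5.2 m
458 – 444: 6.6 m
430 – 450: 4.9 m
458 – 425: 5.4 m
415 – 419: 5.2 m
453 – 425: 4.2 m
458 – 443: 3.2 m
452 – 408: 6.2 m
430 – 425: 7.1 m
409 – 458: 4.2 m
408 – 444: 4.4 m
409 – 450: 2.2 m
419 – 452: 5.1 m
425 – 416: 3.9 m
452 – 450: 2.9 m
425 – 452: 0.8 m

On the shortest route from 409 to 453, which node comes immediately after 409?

Candidate routes:
409 → 450 → 430 → 425 → 453: 2.2+4.9+7.1+4.2 = 18.4
409 → 450 → 452 → 425 → 453: 2.2+2.9+0.8+4.2 = 10.1
409 → 450 → 452 → 416 → 425 → 453: 2.2+2.9+5.2+3.9+4.2 = 18.4
409 → 458 → 425 → 453: 4.2+5.4+4.2 = 13.8
The minimum is 10.1 m via 409 → 450 → 452 → 425 → 453.
So from 409 the first move is to 450.

450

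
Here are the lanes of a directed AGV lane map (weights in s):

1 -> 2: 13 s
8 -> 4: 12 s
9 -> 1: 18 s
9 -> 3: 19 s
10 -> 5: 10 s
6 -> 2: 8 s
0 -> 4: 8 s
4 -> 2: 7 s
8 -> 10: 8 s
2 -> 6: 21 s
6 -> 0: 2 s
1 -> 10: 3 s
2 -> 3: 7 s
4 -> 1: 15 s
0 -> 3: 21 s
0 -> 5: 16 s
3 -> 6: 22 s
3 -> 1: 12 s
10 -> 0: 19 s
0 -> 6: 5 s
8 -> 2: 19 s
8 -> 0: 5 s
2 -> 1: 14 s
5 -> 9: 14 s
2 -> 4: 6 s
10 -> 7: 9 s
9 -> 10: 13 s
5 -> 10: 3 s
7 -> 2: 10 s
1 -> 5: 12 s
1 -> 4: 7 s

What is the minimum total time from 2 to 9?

Candidate routes:
2–1–5–9: 14+12+14 = 40
2–1–10–5–9: 14+3+10+14 = 41
Cheapest is 2–1–5–9 at 40 s.

40 s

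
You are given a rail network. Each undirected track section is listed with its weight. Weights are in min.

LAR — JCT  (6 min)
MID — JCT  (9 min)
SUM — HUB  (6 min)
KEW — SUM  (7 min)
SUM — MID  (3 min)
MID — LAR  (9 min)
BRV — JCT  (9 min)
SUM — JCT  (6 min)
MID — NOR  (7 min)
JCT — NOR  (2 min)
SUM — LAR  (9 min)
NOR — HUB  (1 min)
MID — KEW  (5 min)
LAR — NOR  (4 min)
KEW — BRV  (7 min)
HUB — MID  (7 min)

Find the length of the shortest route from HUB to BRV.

Running Dijkstra from HUB:
HUB: 0
NOR: 1  (via HUB)
JCT: 3  (via NOR)
LAR: 5  (via NOR)
SUM: 6  (via HUB)
MID: 7  (via HUB)
BRV: 12  (via JCT)
Shortest route: HUB → NOR → JCT → BRV = 12 min.

12 min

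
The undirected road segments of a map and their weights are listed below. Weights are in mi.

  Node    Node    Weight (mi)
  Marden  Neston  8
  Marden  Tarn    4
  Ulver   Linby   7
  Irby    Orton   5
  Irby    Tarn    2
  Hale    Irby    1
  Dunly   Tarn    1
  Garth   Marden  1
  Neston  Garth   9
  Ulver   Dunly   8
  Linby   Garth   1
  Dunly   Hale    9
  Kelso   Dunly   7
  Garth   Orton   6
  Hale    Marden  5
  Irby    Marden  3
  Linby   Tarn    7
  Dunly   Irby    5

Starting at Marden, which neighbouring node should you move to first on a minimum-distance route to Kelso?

Enumerating some paths:
Marden → Hale → Irby → Tarn → Dunly → Kelso: 5+1+2+1+7 = 16
Marden → Tarn → Dunly → Kelso: 4+1+7 = 12
Marden → Irby → Tarn → Dunly → Kelso: 3+2+1+7 = 13
Marden → Irby → Dunly → Kelso: 3+5+7 = 15
The minimum is 12 mi via Marden → Tarn → Dunly → Kelso.
So from Marden the first move is to Tarn.

Tarn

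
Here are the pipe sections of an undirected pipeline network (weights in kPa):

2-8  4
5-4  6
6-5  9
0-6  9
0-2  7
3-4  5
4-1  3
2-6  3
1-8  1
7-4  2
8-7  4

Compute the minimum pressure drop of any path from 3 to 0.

20 kPa

Shortest distances from 3:
3: 0
4: 5  (via 3)
7: 7  (via 4)
1: 8  (via 4)
8: 9  (via 1)
5: 11  (via 4)
2: 13  (via 8)
6: 16  (via 2)
0: 20  (via 2)
Shortest route: 3–4–1–8–2–0 = 20 kPa.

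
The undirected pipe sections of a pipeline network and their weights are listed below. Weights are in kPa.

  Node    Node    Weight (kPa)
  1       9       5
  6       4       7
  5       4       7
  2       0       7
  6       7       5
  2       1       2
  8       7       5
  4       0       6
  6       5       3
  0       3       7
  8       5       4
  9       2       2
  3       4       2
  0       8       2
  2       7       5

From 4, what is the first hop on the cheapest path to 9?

0

Compare a few routes:
4 - 0 - 2 - 9: 6+7+2 = 15
4 - 6 - 7 - 2 - 9: 7+5+5+2 = 19
4 - 3 - 0 - 2 - 9: 2+7+7+2 = 18
4 - 0 - 8 - 7 - 2 - 9: 6+2+5+5+2 = 20
The minimum is 15 kPa via 4 - 0 - 2 - 9.
So from 4 the first move is to 0.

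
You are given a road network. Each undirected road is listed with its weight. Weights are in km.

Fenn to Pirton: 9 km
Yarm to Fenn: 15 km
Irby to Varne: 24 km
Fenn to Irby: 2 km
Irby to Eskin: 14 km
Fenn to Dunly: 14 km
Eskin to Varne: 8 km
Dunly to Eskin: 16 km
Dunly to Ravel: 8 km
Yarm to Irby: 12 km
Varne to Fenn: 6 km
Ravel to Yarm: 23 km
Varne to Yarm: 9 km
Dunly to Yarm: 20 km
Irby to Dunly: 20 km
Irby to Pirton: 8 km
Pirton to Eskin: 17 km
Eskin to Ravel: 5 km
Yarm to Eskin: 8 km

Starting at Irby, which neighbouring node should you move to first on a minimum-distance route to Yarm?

Enumerating some paths:
Irby–Yarm: 12 = 12
Irby–Eskin–Yarm: 14+8 = 22
Irby–Fenn–Varne–Yarm: 2+6+9 = 17
Irby–Fenn–Yarm: 2+15 = 17
The minimum is 12 km via Irby–Yarm.
So from Irby the first move is to Yarm.

Yarm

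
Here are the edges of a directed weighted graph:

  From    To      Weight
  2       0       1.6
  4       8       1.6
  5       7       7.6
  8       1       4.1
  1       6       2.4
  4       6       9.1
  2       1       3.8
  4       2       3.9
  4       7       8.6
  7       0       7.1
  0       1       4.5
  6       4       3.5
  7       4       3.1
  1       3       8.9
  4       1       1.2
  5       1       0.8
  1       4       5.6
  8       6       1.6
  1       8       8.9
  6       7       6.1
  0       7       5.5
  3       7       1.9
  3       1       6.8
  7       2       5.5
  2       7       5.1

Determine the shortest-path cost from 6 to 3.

13.6

Shortest distances from 6:
6: 0
4: 3.5  (via 6)
1: 4.7  (via 4)
8: 5.1  (via 4)
7: 6.1  (via 6)
2: 7.4  (via 4)
0: 9  (via 2)
3: 13.6  (via 1)
Shortest route: 6–4–1–3 = 13.6.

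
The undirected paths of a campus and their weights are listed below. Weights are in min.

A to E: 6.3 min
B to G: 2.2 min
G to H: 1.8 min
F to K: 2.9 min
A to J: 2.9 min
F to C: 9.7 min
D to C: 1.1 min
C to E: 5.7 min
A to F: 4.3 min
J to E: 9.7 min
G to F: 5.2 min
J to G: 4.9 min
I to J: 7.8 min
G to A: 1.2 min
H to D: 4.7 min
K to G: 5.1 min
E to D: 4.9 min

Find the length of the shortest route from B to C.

Settle nodes by increasing distance from B:
B: 0
G: 2.2  (via B)
A: 3.4  (via G)
H: 4  (via G)
J: 6.3  (via A)
K: 7.3  (via G)
F: 7.4  (via G)
D: 8.7  (via H)
E: 9.7  (via A)
C: 9.8  (via D)
Shortest route: B–G–H–D–C = 9.8 min.

9.8 min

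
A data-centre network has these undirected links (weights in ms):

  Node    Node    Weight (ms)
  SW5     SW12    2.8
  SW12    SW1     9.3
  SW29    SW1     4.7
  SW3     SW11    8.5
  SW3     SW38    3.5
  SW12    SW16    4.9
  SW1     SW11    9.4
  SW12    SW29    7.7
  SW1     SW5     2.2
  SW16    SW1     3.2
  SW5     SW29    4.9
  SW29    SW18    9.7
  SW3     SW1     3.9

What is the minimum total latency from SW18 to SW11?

23.8 ms

Compare a few routes:
SW18–SW29–SW1–SW3–SW11: 9.7+4.7+3.9+8.5 = 26.8
SW18–SW29–SW5–SW1–SW11: 9.7+4.9+2.2+9.4 = 26.2
SW18–SW29–SW1–SW11: 9.7+4.7+9.4 = 23.8
The minimum is 23.8 ms via SW18–SW29–SW1–SW11.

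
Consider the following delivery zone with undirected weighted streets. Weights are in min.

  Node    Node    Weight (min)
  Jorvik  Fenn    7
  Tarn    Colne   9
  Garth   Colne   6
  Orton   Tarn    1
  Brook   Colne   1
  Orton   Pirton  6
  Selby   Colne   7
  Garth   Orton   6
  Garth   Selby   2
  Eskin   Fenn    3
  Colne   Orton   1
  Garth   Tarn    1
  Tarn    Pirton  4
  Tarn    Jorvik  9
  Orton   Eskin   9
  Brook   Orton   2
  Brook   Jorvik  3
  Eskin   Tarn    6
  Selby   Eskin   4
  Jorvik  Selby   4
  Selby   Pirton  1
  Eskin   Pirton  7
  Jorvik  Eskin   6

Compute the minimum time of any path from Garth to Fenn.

9 min

Settle nodes by increasing distance from Garth:
Garth: 0
Tarn: 1  (via Garth)
Selby: 2  (via Garth)
Orton: 2  (via Tarn)
Pirton: 3  (via Selby)
Colne: 3  (via Orton)
Brook: 4  (via Orton)
Eskin: 6  (via Selby)
Jorvik: 6  (via Selby)
Fenn: 9  (via Eskin)
Shortest route: Garth → Selby → Eskin → Fenn = 9 min.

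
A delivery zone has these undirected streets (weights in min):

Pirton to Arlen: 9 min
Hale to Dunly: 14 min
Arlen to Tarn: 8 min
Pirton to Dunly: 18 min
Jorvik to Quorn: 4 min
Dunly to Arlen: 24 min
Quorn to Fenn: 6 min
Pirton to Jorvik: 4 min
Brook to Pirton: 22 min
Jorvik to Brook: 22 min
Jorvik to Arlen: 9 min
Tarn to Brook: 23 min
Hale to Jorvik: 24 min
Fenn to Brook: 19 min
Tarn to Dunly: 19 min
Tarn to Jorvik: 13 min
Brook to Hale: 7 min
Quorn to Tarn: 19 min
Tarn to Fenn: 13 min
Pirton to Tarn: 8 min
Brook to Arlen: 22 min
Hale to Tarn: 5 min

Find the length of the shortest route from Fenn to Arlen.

Compare a few routes:
Fenn - Quorn - Jorvik - Pirton - Arlen: 6+4+4+9 = 23
Fenn - Tarn - Arlen: 13+8 = 21
Fenn - Quorn - Jorvik - Arlen: 6+4+9 = 19
Cheapest is Fenn - Quorn - Jorvik - Arlen at 19 min.

19 min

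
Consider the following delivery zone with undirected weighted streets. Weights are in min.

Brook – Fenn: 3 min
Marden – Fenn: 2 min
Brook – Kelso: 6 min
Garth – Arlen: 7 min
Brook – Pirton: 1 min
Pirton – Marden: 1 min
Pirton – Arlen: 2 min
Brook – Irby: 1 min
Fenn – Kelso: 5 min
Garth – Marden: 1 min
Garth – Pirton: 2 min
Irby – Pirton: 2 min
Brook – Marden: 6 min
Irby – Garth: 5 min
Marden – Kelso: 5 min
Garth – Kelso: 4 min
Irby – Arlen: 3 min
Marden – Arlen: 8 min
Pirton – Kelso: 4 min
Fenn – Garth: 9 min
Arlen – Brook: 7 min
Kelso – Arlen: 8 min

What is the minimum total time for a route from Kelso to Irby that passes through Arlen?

Shortest Kelso→Arlen: Kelso → Pirton → Arlen = 6
Shortest Arlen→Irby: Arlen → Irby = 3
Total via Arlen: 6 + 3 = 9 min.

9 min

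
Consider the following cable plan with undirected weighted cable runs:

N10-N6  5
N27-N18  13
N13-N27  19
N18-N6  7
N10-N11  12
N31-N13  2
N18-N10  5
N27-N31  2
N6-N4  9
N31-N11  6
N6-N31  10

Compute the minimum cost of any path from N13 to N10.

Shortest distances from N13:
N13: 0
N31: 2  (via N13)
N27: 4  (via N31)
N11: 8  (via N31)
N6: 12  (via N31)
N18: 17  (via N27)
N10: 17  (via N6)
Shortest route: N13 → N31 → N6 → N10 = 17.

17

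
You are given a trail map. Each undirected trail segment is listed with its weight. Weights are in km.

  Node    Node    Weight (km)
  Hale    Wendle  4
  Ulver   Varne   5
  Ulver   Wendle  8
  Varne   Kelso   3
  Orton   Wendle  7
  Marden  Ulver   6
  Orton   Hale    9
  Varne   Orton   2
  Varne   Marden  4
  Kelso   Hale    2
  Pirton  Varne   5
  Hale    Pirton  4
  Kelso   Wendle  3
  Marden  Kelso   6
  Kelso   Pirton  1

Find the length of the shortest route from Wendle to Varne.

Enumerating some paths:
Wendle → Kelso → Pirton → Varne: 3+1+5 = 9
Wendle → Hale → Kelso → Varne: 4+2+3 = 9
Wendle → Kelso → Varne: 3+3 = 6
The minimum is 6 km via Wendle → Kelso → Varne.

6 km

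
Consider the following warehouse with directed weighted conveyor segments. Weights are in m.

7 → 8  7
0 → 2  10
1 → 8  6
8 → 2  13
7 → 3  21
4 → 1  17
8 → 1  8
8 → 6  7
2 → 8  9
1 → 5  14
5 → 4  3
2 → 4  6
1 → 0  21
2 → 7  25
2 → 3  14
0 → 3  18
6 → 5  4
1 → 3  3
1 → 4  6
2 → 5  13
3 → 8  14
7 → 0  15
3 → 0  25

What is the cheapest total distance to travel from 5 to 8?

26 m

Candidate routes:
5 - 4 - 1 - 3 - 8: 3+17+3+14 = 37
5 - 4 - 1 - 8: 3+17+6 = 26
5 - 4 - 1 - 0 - 2 - 8: 3+17+21+10+9 = 60
Cheapest is 5 - 4 - 1 - 8 at 26 m.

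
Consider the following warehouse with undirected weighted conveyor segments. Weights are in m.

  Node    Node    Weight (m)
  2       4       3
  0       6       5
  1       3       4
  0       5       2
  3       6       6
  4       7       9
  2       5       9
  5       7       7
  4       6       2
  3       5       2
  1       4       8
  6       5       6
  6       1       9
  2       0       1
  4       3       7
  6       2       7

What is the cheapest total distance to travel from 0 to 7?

Enumerating some paths:
0–2–4–7: 1+3+9 = 13
0–6–4–7: 5+2+9 = 16
0–5–7: 2+7 = 9
The minimum is 9 m via 0–5–7.

9 m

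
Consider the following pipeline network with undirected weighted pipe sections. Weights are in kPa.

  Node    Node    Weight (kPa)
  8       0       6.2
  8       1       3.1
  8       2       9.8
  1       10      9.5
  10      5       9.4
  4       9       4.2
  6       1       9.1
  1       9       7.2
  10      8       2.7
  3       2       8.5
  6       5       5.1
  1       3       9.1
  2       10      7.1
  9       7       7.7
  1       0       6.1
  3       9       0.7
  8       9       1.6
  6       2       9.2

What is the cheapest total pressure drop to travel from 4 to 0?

Compare a few routes:
4–9–1–0: 4.2+7.2+6.1 = 17.5
4–9–8–0: 4.2+1.6+6.2 = 12
4–9–8–1–0: 4.2+1.6+3.1+6.1 = 15
The minimum is 12 kPa via 4–9–8–0.

12 kPa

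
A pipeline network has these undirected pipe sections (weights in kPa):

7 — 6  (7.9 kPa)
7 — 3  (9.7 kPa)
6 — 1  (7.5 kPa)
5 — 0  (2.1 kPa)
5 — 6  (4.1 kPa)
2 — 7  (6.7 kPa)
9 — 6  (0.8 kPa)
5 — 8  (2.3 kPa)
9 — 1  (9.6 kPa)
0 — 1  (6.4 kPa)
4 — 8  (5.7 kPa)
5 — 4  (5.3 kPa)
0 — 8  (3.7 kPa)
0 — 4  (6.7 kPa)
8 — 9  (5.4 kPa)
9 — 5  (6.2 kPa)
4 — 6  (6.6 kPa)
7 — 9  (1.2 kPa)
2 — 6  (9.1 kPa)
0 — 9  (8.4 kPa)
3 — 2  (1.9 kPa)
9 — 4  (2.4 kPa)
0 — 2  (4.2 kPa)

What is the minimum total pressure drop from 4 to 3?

Compare a few routes:
4 → 9 → 7 → 2 → 3: 2.4+1.2+6.7+1.9 = 12.2
4 → 0 → 2 → 3: 6.7+4.2+1.9 = 12.8
The minimum is 12.2 kPa via 4 → 9 → 7 → 2 → 3.

12.2 kPa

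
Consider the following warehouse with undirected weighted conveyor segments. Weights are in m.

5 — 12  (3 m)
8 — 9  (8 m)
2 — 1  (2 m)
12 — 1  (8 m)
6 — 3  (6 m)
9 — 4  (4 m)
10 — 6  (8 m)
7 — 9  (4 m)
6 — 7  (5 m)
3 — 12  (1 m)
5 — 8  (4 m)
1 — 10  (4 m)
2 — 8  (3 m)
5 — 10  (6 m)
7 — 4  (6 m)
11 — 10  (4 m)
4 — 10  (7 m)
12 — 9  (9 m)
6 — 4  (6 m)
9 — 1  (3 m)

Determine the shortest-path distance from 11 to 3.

14 m

Enumerating some paths:
11 - 10 - 1 - 12 - 3: 4+4+8+1 = 17
11 - 10 - 6 - 3: 4+8+6 = 18
11 - 10 - 5 - 12 - 3: 4+6+3+1 = 14
Cheapest is 11 - 10 - 5 - 12 - 3 at 14 m.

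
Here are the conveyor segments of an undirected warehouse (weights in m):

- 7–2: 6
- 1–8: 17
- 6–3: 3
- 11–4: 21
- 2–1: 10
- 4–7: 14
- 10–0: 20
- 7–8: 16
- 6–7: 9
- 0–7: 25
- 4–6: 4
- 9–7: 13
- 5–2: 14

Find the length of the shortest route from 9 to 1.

29 m

Running Dijkstra from 9:
9: 0
7: 13  (via 9)
2: 19  (via 7)
6: 22  (via 7)
3: 25  (via 6)
4: 26  (via 6)
1: 29  (via 2)
Shortest route: 9–7–2–1 = 29 m.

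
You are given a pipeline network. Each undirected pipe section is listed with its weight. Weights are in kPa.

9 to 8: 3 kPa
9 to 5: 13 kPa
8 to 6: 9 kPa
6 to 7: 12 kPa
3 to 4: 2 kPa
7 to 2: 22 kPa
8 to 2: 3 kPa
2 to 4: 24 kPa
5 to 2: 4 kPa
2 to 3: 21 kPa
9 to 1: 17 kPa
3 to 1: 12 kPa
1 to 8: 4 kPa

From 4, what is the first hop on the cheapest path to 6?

Compare a few routes:
4 - 3 - 1 - 9 - 8 - 6: 2+12+17+3+9 = 43
4 - 3 - 2 - 8 - 6: 2+21+3+9 = 35
4 - 3 - 1 - 8 - 6: 2+12+4+9 = 27
4 - 2 - 8 - 6: 24+3+9 = 36
The minimum is 27 kPa via 4 - 3 - 1 - 8 - 6.
So from 4 the first move is to 3.

3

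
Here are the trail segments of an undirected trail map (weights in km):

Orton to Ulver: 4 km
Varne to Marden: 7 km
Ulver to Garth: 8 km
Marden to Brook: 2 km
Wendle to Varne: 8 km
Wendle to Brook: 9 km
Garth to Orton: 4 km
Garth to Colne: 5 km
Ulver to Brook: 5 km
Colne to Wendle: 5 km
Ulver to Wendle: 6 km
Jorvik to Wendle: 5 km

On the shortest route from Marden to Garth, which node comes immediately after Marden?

Brook

Candidate routes:
Marden → Brook → Wendle → Colne → Garth: 2+9+5+5 = 21
Marden → Brook → Ulver → Wendle → Colne → Garth: 2+5+6+5+5 = 23
Marden → Brook → Ulver → Garth: 2+5+8 = 15
The minimum is 15 km via Marden → Brook → Ulver → Garth.
So from Marden the first move is to Brook.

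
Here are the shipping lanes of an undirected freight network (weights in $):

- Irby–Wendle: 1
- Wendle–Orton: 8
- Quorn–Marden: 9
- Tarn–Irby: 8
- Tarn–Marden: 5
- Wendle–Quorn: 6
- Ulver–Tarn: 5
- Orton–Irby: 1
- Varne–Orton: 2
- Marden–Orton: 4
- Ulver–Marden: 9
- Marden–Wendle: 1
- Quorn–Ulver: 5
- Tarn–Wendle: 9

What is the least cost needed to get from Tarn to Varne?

$10

Settle nodes by increasing distance from Tarn:
Tarn: 0
Ulver: 5  (via Tarn)
Marden: 5  (via Tarn)
Wendle: 6  (via Marden)
Irby: 7  (via Wendle)
Orton: 8  (via Irby)
Varne: 10  (via Orton)
Shortest route: Tarn–Marden–Wendle–Irby–Orton–Varne = $10.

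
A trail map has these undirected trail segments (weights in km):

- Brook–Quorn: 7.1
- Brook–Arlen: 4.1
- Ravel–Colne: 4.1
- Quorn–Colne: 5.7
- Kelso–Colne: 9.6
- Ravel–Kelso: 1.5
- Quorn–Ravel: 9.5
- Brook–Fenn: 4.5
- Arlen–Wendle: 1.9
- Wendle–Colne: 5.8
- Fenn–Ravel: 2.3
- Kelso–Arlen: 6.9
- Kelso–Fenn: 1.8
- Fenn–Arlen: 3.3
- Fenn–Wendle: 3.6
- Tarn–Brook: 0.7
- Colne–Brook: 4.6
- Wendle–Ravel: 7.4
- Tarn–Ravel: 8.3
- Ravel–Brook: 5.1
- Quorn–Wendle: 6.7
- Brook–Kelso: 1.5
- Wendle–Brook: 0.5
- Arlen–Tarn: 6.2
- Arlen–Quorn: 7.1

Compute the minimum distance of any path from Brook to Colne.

4.6 km

Compare a few routes:
Brook–Ravel–Colne: 5.1+4.1 = 9.2
Brook–Colne: 4.6 = 4.6
Brook–Wendle–Colne: 0.5+5.8 = 6.3
Brook–Kelso–Ravel–Colne: 1.5+1.5+4.1 = 7.1
The minimum is 4.6 km via Brook–Colne.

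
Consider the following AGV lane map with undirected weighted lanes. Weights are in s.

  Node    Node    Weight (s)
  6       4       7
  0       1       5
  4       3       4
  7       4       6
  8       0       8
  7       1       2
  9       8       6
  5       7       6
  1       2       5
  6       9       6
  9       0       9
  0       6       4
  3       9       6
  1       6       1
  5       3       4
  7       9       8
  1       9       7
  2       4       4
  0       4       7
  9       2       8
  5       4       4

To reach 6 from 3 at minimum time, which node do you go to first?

Compare a few routes:
3–4–6: 4+7 = 11
3–9–6: 6+6 = 12
The minimum is 11 s via 3–4–6.
So from 3 the first move is to 4.

4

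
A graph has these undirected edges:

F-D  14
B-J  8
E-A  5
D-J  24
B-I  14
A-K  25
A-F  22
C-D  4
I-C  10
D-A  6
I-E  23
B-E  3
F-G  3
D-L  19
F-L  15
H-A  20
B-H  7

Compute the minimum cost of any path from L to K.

50

Enumerating some paths:
L–D–A–K: 19+6+25 = 50
L–F–D–A–K: 15+14+6+25 = 60
The minimum is 50 via L–D–A–K.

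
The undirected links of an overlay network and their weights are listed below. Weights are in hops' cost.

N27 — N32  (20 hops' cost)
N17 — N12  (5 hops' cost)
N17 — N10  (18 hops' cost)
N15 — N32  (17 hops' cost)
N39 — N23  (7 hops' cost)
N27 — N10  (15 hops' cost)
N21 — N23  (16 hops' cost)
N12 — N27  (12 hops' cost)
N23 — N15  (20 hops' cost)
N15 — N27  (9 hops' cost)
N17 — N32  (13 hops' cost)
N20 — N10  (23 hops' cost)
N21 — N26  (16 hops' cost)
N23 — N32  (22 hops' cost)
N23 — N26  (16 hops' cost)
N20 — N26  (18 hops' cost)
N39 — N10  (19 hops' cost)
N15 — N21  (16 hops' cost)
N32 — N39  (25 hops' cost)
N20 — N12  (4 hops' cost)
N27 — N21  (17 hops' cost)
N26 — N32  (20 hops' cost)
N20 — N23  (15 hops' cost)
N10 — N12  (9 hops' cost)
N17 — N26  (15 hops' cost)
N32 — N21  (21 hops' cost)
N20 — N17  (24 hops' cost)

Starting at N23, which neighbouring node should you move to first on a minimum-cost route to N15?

N15

Candidate routes:
N23 - N15: 20 = 20
N23 - N21 - N15: 16+16 = 32
Cheapest is N23 - N15 at 20 hops' cost.
So from N23 the first move is to N15.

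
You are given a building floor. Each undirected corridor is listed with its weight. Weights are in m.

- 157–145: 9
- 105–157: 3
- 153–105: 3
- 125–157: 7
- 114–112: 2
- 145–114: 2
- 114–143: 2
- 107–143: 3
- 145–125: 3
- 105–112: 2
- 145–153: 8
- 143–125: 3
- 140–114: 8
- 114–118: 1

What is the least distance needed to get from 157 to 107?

Shortest distances from 157:
157: 0
105: 3  (via 157)
112: 5  (via 105)
153: 6  (via 105)
114: 7  (via 112)
125: 7  (via 157)
118: 8  (via 114)
145: 9  (via 157)
143: 9  (via 114)
107: 12  (via 143)
Shortest route: 157–105–112–114–143–107 = 12 m.

12 m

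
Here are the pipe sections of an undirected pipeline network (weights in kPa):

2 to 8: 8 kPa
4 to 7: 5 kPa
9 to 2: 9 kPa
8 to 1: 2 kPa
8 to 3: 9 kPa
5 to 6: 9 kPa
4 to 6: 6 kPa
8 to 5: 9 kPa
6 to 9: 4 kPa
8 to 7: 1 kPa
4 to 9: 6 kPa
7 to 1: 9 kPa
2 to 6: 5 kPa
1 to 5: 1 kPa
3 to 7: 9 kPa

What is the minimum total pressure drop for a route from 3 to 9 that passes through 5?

Shortest 3→5: 3–8–1–5 = 12
Shortest 5→9: 5–6–9 = 13
Total via 5: 12 + 13 = 25 kPa.

25 kPa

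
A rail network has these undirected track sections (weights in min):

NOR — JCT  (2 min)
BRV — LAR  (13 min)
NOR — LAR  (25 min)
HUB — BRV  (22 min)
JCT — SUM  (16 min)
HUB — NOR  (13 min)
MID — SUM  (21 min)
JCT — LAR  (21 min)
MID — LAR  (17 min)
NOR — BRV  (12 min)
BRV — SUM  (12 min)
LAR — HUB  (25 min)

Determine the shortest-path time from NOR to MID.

Shortest distances from NOR:
NOR: 0
JCT: 2  (via NOR)
BRV: 12  (via NOR)
HUB: 13  (via NOR)
SUM: 18  (via JCT)
LAR: 23  (via JCT)
MID: 39  (via SUM)
Shortest route: NOR → JCT → SUM → MID = 39 min.

39 min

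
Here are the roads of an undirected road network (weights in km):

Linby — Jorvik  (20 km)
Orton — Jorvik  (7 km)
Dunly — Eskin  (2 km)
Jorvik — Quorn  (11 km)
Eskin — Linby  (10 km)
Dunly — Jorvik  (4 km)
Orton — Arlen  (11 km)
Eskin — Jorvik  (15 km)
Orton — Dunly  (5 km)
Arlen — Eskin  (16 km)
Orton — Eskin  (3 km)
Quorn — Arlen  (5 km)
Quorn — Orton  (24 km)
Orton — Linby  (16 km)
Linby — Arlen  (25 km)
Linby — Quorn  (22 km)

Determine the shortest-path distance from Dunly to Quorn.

15 km

Compare a few routes:
Dunly–Eskin–Orton–Arlen–Quorn: 2+3+11+5 = 21
Dunly–Jorvik–Quorn: 4+11 = 15
The minimum is 15 km via Dunly–Jorvik–Quorn.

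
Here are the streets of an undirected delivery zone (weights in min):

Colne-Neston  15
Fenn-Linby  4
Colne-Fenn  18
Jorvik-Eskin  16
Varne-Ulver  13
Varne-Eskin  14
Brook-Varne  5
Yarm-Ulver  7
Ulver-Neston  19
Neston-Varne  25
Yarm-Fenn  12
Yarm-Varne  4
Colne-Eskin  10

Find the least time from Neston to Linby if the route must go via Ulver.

Shortest Neston→Ulver: Neston–Ulver = 19
Best Ulver to Linby: Ulver–Yarm–Fenn–Linby costing 23
Total via Ulver: 19 + 23 = 42 min.

42 min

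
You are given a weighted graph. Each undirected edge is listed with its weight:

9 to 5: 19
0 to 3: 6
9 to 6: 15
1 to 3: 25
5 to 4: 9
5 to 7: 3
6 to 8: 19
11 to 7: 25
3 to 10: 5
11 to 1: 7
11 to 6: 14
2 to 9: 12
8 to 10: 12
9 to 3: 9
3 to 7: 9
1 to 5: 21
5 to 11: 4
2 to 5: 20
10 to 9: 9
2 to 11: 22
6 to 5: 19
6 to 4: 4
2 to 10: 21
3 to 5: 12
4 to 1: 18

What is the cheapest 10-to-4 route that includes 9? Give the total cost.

Shortest 10→9: 10–9 = 9
Best 9 to 4: 9–6–4 costing 19
Total via 9: 9 + 19 = 28.

28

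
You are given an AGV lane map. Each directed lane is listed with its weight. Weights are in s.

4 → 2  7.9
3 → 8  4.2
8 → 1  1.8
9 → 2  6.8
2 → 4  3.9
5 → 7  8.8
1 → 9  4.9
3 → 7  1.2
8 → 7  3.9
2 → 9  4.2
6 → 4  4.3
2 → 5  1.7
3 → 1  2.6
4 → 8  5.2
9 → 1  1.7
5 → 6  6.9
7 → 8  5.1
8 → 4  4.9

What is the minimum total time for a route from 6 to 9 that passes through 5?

Shortest 6→5: 6 → 4 → 2 → 5 = 13.9
Shortest 5→9: 5 → 7 → 8 → 1 → 9 = 20.6
Total via 5: 13.9 + 20.6 = 34.5 s.

34.5 s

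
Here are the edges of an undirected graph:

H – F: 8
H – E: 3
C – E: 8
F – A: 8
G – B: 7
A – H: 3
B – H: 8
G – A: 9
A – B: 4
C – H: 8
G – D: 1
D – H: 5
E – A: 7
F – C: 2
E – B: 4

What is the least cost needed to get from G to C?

Settle nodes by increasing distance from G:
G: 0
D: 1  (via G)
H: 6  (via D)
B: 7  (via G)
A: 9  (via G)
E: 9  (via H)
C: 14  (via H)
Shortest route: G → D → H → C = 14.

14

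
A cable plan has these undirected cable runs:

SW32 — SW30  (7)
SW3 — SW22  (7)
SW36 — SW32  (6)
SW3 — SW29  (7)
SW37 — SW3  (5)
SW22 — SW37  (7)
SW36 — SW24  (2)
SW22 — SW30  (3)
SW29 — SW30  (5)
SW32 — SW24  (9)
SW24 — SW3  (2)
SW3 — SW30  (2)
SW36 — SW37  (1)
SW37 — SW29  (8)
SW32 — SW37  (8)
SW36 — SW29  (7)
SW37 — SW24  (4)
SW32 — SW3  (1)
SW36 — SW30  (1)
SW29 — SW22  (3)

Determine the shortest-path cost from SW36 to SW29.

6

Candidate routes:
SW36–SW30–SW22–SW29: 1+3+3 = 7
SW36–SW29: 7 = 7
SW36–SW30–SW29: 1+5 = 6
SW36–SW37–SW29: 1+8 = 9
The minimum is 6 via SW36–SW30–SW29.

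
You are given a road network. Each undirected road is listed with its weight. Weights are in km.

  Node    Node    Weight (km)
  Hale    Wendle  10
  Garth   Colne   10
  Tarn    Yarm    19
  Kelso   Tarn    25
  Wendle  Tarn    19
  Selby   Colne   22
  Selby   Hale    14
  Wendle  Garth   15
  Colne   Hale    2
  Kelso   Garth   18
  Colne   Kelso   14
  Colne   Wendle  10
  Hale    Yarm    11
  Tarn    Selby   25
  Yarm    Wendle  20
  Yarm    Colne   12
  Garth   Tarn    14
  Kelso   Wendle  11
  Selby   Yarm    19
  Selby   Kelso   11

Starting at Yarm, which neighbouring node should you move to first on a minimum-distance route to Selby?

Selby

Enumerating some paths:
Yarm → Hale → Selby: 11+14 = 25
Yarm → Selby: 19 = 19
Yarm → Colne → Hale → Selby: 12+2+14 = 28
Yarm → Colne → Selby: 12+22 = 34
The minimum is 19 km via Yarm → Selby.
So from Yarm the first move is to Selby.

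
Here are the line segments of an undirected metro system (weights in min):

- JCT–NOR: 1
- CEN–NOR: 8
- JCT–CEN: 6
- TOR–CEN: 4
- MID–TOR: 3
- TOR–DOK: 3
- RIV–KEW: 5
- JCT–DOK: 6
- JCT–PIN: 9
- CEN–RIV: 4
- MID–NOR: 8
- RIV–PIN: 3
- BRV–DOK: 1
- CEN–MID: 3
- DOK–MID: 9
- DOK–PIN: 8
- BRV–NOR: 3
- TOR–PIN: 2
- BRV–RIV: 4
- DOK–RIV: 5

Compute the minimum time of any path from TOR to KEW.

10 min

Candidate routes:
TOR - PIN - RIV - KEW: 2+3+5 = 10
TOR - CEN - RIV - KEW: 4+4+5 = 13
TOR - DOK - BRV - RIV - KEW: 3+1+4+5 = 13
The minimum is 10 min via TOR - PIN - RIV - KEW.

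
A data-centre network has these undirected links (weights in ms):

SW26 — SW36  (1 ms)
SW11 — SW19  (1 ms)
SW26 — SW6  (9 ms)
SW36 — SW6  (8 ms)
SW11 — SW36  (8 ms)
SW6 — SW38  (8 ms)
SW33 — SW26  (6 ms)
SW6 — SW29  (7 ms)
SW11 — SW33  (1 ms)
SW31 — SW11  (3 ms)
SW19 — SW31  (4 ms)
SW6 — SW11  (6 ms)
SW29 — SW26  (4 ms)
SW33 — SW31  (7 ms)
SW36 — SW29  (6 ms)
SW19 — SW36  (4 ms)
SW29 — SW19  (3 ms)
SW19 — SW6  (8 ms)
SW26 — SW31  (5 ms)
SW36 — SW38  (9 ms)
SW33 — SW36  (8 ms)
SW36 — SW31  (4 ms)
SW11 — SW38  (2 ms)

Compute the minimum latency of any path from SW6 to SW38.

8 ms

Enumerating some paths:
SW6–SW19–SW11–SW38: 8+1+2 = 11
SW6–SW38: 8 = 8
SW6–SW29–SW19–SW11–SW38: 7+3+1+2 = 13
SW6–SW36–SW19–SW11–SW38: 8+4+1+2 = 15
Cheapest is SW6–SW38 at 8 ms.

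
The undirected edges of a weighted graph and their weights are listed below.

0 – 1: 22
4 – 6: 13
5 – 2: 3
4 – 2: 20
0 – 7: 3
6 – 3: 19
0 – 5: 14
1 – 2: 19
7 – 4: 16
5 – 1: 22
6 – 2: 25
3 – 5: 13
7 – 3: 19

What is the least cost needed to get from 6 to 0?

32

Compare a few routes:
6 - 3 - 7 - 0: 19+19+3 = 41
6 - 4 - 7 - 0: 13+16+3 = 32
Cheapest is 6 - 4 - 7 - 0 at 32.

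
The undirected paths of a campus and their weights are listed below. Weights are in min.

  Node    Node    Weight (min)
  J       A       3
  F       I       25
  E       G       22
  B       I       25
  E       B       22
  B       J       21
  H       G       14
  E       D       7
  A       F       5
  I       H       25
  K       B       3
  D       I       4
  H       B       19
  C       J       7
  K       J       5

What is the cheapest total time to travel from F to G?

49 min

Candidate routes:
F - A - J - K - B - H - G: 5+3+5+3+19+14 = 49
F - A - J - B - H - G: 5+3+21+19+14 = 62
F - A - J - K - B - E - G: 5+3+5+3+22+22 = 60
F - I - D - E - G: 25+4+7+22 = 58
The minimum is 49 min via F - A - J - K - B - H - G.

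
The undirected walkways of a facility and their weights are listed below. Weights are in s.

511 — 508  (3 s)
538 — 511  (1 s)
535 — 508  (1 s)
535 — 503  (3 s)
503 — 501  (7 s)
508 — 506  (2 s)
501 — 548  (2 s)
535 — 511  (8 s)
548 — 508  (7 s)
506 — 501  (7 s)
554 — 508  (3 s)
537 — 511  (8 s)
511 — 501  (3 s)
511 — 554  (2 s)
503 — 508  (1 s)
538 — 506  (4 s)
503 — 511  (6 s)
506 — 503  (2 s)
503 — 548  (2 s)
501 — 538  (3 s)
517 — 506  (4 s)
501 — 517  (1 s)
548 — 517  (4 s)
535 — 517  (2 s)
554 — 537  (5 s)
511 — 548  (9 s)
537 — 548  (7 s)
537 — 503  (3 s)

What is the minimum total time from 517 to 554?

Settle nodes by increasing distance from 517:
517: 0
501: 1  (via 517)
535: 2  (via 517)
548: 3  (via 501)
508: 3  (via 535)
511: 4  (via 501)
538: 4  (via 501)
503: 4  (via 508)
506: 4  (via 517)
554: 6  (via 508)
Shortest route: 517–535–508–554 = 6 s.

6 s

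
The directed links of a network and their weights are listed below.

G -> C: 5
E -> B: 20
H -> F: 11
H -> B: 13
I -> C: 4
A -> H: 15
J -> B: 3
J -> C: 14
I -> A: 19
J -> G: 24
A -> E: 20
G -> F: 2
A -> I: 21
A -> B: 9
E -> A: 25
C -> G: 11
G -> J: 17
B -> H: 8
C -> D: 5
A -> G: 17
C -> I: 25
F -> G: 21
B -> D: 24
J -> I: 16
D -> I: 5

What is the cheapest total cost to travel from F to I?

36

Shortest distances from F:
F: 0
G: 21  (via F)
C: 26  (via G)
D: 31  (via C)
I: 36  (via D)
Shortest route: F–G–C–D–I = 36.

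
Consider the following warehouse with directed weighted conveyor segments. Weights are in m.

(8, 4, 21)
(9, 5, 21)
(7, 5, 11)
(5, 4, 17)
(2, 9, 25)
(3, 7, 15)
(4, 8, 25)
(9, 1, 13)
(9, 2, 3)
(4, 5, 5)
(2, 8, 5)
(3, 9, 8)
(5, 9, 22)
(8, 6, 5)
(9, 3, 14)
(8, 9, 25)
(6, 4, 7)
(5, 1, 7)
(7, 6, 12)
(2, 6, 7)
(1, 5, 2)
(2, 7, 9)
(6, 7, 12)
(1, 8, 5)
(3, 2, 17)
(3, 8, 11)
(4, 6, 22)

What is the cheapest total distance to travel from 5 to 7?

Enumerating some paths:
5–9–2–7: 22+3+9 = 34
5–1–8–6–7: 7+5+5+12 = 29
Cheapest is 5–1–8–6–7 at 29 m.

29 m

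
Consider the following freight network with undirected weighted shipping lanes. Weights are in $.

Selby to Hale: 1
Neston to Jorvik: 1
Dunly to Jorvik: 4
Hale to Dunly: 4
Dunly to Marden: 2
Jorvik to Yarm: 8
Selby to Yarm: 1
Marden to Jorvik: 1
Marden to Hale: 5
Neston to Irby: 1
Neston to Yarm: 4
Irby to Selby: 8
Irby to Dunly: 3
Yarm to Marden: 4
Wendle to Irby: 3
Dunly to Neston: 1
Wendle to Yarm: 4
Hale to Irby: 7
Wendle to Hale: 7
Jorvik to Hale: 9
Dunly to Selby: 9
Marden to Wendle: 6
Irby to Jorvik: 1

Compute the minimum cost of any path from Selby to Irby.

$6

Enumerating some paths:
Selby–Yarm–Neston–Irby: 1+4+1 = 6
Selby–Yarm–Marden–Jorvik–Irby: 1+4+1+1 = 7
Selby–Yarm–Neston–Jorvik–Irby: 1+4+1+1 = 7
Selby–Hale–Dunly–Neston–Irby: 1+4+1+1 = 7
The minimum is $6 via Selby–Yarm–Neston–Irby.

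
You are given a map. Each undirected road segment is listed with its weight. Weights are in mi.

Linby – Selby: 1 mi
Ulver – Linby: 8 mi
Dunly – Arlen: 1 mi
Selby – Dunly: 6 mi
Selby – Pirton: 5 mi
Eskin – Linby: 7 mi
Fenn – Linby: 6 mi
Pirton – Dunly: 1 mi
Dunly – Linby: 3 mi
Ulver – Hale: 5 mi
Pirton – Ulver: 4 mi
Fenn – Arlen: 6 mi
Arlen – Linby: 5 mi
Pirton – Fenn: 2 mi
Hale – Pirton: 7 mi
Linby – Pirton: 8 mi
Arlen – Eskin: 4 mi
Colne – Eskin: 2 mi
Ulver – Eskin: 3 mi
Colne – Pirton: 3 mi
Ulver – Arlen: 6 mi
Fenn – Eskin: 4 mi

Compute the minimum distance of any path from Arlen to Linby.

Enumerating some paths:
Arlen - Linby: 5 = 5
Arlen - Dunly - Linby: 1+3 = 4
Arlen - Dunly - Selby - Linby: 1+6+1 = 8
Arlen - Dunly - Pirton - Selby - Linby: 1+1+5+1 = 8
Cheapest is Arlen - Dunly - Linby at 4 mi.

4 mi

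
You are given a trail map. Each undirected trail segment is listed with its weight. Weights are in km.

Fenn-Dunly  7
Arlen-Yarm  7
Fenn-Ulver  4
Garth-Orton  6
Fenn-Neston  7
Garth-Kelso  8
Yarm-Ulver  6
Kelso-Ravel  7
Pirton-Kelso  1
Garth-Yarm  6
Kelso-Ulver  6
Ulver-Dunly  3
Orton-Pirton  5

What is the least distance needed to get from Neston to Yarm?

17 km

Shortest distances from Neston:
Neston: 0
Fenn: 7  (via Neston)
Ulver: 11  (via Fenn)
Dunly: 14  (via Fenn)
Kelso: 17  (via Ulver)
Yarm: 17  (via Ulver)
Shortest route: Neston → Fenn → Ulver → Yarm = 17 km.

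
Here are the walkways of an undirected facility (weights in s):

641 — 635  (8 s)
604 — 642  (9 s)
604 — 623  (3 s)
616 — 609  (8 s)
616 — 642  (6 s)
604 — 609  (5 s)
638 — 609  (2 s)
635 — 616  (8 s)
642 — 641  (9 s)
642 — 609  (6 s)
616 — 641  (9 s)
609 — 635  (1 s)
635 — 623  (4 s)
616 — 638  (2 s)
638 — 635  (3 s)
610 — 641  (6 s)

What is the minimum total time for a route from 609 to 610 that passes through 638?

19 s

Best 609 to 638: 609–638 costing 2
Shortest 638→610: 638–616–641–610 = 17
Total via 638: 2 + 17 = 19 s.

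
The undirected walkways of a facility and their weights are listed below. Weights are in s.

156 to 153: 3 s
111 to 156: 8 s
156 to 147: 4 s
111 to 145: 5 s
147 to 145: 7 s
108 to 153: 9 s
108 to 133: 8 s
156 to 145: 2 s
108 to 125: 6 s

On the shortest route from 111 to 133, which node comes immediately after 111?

145

Enumerating some paths:
111 - 156 - 153 - 108 - 133: 8+3+9+8 = 28
111 - 145 - 156 - 153 - 108 - 133: 5+2+3+9+8 = 27
Cheapest is 111 - 145 - 156 - 153 - 108 - 133 at 27 s.
So from 111 the first move is to 145.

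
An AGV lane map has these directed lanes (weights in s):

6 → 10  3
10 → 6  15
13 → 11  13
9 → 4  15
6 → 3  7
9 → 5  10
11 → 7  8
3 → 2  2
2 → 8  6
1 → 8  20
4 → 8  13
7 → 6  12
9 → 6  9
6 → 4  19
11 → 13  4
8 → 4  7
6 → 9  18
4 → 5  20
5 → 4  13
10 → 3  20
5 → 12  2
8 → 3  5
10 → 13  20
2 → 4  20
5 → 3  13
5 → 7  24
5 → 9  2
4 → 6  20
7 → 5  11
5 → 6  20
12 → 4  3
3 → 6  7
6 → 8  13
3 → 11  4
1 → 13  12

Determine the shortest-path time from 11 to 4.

24 s

Settle nodes by increasing distance from 11:
11: 0
13: 4  (via 11)
7: 8  (via 11)
5: 19  (via 7)
6: 20  (via 7)
9: 21  (via 5)
12: 21  (via 5)
10: 23  (via 6)
4: 24  (via 12)
Shortest route: 11 → 7 → 5 → 12 → 4 = 24 s.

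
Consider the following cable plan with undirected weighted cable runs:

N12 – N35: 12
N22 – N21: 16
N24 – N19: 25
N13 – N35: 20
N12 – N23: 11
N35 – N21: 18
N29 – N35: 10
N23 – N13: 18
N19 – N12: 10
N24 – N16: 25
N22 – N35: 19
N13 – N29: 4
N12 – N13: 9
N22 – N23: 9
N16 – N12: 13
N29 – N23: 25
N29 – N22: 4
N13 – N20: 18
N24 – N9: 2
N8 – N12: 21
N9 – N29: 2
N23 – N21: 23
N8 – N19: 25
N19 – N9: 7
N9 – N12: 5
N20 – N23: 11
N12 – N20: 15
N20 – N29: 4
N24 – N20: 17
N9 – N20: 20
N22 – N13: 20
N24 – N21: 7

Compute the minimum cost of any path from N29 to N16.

20

Candidate routes:
N29 - N13 - N12 - N16: 4+9+13 = 26
N29 - N9 - N12 - N16: 2+5+13 = 20
Cheapest is N29 - N9 - N12 - N16 at 20.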